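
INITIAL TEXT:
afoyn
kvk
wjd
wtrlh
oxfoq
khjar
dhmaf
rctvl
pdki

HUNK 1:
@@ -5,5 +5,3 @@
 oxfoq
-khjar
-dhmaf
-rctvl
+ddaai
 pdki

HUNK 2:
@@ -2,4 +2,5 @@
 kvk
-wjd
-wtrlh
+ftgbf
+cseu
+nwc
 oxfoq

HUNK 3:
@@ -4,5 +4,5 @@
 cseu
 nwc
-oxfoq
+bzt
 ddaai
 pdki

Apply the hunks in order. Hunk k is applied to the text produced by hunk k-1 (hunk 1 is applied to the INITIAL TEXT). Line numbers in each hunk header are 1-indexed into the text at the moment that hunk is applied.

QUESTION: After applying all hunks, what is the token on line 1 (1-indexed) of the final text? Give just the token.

Answer: afoyn

Derivation:
Hunk 1: at line 5 remove [khjar,dhmaf,rctvl] add [ddaai] -> 7 lines: afoyn kvk wjd wtrlh oxfoq ddaai pdki
Hunk 2: at line 2 remove [wjd,wtrlh] add [ftgbf,cseu,nwc] -> 8 lines: afoyn kvk ftgbf cseu nwc oxfoq ddaai pdki
Hunk 3: at line 4 remove [oxfoq] add [bzt] -> 8 lines: afoyn kvk ftgbf cseu nwc bzt ddaai pdki
Final line 1: afoyn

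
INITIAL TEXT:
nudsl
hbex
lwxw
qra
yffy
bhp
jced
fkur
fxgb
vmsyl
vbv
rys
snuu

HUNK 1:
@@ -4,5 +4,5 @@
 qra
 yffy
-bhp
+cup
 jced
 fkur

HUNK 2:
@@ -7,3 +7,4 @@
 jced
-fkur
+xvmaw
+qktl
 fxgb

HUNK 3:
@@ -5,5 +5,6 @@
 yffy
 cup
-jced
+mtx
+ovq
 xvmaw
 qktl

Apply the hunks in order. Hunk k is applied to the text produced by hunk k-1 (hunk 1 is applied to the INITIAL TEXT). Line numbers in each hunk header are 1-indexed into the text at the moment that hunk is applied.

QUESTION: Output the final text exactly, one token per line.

Hunk 1: at line 4 remove [bhp] add [cup] -> 13 lines: nudsl hbex lwxw qra yffy cup jced fkur fxgb vmsyl vbv rys snuu
Hunk 2: at line 7 remove [fkur] add [xvmaw,qktl] -> 14 lines: nudsl hbex lwxw qra yffy cup jced xvmaw qktl fxgb vmsyl vbv rys snuu
Hunk 3: at line 5 remove [jced] add [mtx,ovq] -> 15 lines: nudsl hbex lwxw qra yffy cup mtx ovq xvmaw qktl fxgb vmsyl vbv rys snuu

Answer: nudsl
hbex
lwxw
qra
yffy
cup
mtx
ovq
xvmaw
qktl
fxgb
vmsyl
vbv
rys
snuu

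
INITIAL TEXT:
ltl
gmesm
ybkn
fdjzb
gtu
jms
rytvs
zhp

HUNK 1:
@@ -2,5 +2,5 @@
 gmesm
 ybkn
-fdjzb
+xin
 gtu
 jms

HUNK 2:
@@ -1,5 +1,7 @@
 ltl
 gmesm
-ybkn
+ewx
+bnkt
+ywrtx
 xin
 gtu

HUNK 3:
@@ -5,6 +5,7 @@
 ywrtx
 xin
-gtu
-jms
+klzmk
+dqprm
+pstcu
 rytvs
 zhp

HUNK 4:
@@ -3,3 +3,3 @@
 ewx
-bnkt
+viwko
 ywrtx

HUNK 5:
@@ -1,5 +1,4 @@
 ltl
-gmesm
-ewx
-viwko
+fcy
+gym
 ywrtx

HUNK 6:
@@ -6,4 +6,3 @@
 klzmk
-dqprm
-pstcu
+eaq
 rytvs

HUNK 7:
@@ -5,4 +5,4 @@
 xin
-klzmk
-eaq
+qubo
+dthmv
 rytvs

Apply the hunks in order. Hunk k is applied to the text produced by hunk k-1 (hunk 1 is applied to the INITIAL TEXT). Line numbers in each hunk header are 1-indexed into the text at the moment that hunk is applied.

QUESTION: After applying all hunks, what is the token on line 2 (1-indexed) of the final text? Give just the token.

Answer: fcy

Derivation:
Hunk 1: at line 2 remove [fdjzb] add [xin] -> 8 lines: ltl gmesm ybkn xin gtu jms rytvs zhp
Hunk 2: at line 1 remove [ybkn] add [ewx,bnkt,ywrtx] -> 10 lines: ltl gmesm ewx bnkt ywrtx xin gtu jms rytvs zhp
Hunk 3: at line 5 remove [gtu,jms] add [klzmk,dqprm,pstcu] -> 11 lines: ltl gmesm ewx bnkt ywrtx xin klzmk dqprm pstcu rytvs zhp
Hunk 4: at line 3 remove [bnkt] add [viwko] -> 11 lines: ltl gmesm ewx viwko ywrtx xin klzmk dqprm pstcu rytvs zhp
Hunk 5: at line 1 remove [gmesm,ewx,viwko] add [fcy,gym] -> 10 lines: ltl fcy gym ywrtx xin klzmk dqprm pstcu rytvs zhp
Hunk 6: at line 6 remove [dqprm,pstcu] add [eaq] -> 9 lines: ltl fcy gym ywrtx xin klzmk eaq rytvs zhp
Hunk 7: at line 5 remove [klzmk,eaq] add [qubo,dthmv] -> 9 lines: ltl fcy gym ywrtx xin qubo dthmv rytvs zhp
Final line 2: fcy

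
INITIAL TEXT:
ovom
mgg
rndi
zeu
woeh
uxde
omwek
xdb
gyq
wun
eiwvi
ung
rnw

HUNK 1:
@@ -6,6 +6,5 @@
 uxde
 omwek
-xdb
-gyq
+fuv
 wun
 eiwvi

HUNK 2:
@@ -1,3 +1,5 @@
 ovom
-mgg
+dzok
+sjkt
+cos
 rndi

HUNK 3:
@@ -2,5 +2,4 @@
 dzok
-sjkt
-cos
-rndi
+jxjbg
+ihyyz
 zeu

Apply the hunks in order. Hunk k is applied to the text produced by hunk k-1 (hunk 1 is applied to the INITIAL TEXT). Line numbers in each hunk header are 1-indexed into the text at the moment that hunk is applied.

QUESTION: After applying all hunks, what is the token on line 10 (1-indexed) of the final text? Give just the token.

Answer: wun

Derivation:
Hunk 1: at line 6 remove [xdb,gyq] add [fuv] -> 12 lines: ovom mgg rndi zeu woeh uxde omwek fuv wun eiwvi ung rnw
Hunk 2: at line 1 remove [mgg] add [dzok,sjkt,cos] -> 14 lines: ovom dzok sjkt cos rndi zeu woeh uxde omwek fuv wun eiwvi ung rnw
Hunk 3: at line 2 remove [sjkt,cos,rndi] add [jxjbg,ihyyz] -> 13 lines: ovom dzok jxjbg ihyyz zeu woeh uxde omwek fuv wun eiwvi ung rnw
Final line 10: wun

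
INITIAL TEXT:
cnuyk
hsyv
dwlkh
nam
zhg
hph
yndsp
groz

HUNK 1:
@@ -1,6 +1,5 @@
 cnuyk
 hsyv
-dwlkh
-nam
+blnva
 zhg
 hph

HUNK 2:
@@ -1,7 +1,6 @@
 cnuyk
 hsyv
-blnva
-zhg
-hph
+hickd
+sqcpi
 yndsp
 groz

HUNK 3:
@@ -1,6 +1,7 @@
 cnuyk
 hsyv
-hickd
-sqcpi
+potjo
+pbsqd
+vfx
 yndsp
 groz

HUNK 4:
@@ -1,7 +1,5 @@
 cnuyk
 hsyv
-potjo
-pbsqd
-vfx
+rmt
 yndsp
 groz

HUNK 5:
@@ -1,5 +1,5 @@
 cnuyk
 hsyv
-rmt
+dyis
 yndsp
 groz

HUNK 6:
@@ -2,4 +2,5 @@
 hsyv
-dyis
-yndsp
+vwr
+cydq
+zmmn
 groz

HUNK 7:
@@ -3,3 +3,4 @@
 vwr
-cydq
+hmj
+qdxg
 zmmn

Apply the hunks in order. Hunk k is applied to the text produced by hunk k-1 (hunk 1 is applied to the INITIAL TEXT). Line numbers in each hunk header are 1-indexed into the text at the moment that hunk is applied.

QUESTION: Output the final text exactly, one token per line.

Hunk 1: at line 1 remove [dwlkh,nam] add [blnva] -> 7 lines: cnuyk hsyv blnva zhg hph yndsp groz
Hunk 2: at line 1 remove [blnva,zhg,hph] add [hickd,sqcpi] -> 6 lines: cnuyk hsyv hickd sqcpi yndsp groz
Hunk 3: at line 1 remove [hickd,sqcpi] add [potjo,pbsqd,vfx] -> 7 lines: cnuyk hsyv potjo pbsqd vfx yndsp groz
Hunk 4: at line 1 remove [potjo,pbsqd,vfx] add [rmt] -> 5 lines: cnuyk hsyv rmt yndsp groz
Hunk 5: at line 1 remove [rmt] add [dyis] -> 5 lines: cnuyk hsyv dyis yndsp groz
Hunk 6: at line 2 remove [dyis,yndsp] add [vwr,cydq,zmmn] -> 6 lines: cnuyk hsyv vwr cydq zmmn groz
Hunk 7: at line 3 remove [cydq] add [hmj,qdxg] -> 7 lines: cnuyk hsyv vwr hmj qdxg zmmn groz

Answer: cnuyk
hsyv
vwr
hmj
qdxg
zmmn
groz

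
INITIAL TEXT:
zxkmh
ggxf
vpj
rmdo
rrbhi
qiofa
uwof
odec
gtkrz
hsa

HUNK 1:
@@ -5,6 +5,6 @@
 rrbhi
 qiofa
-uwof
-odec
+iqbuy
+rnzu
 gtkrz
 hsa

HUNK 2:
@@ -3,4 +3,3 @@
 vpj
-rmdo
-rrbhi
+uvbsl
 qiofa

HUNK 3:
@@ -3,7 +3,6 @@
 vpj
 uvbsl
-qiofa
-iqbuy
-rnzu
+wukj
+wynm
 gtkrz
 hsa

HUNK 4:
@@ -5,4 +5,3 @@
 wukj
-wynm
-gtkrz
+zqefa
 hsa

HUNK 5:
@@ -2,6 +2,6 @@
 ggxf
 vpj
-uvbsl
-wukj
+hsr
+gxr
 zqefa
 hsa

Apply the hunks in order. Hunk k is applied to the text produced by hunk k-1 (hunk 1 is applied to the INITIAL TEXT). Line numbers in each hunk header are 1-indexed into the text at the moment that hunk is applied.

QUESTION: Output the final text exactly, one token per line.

Hunk 1: at line 5 remove [uwof,odec] add [iqbuy,rnzu] -> 10 lines: zxkmh ggxf vpj rmdo rrbhi qiofa iqbuy rnzu gtkrz hsa
Hunk 2: at line 3 remove [rmdo,rrbhi] add [uvbsl] -> 9 lines: zxkmh ggxf vpj uvbsl qiofa iqbuy rnzu gtkrz hsa
Hunk 3: at line 3 remove [qiofa,iqbuy,rnzu] add [wukj,wynm] -> 8 lines: zxkmh ggxf vpj uvbsl wukj wynm gtkrz hsa
Hunk 4: at line 5 remove [wynm,gtkrz] add [zqefa] -> 7 lines: zxkmh ggxf vpj uvbsl wukj zqefa hsa
Hunk 5: at line 2 remove [uvbsl,wukj] add [hsr,gxr] -> 7 lines: zxkmh ggxf vpj hsr gxr zqefa hsa

Answer: zxkmh
ggxf
vpj
hsr
gxr
zqefa
hsa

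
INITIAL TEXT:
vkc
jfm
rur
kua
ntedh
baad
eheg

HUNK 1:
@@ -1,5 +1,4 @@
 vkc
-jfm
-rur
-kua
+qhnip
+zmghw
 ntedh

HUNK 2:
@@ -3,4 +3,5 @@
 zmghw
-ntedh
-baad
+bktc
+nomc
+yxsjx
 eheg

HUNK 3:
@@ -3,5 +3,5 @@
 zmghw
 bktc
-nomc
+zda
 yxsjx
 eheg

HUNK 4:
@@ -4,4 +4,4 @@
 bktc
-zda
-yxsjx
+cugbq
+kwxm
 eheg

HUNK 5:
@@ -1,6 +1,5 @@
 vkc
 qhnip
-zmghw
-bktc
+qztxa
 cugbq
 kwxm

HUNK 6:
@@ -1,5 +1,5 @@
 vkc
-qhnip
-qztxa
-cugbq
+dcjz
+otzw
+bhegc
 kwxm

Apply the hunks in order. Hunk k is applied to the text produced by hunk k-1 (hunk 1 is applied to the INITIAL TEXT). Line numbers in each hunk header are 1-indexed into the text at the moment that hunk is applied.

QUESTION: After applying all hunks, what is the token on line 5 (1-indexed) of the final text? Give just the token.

Hunk 1: at line 1 remove [jfm,rur,kua] add [qhnip,zmghw] -> 6 lines: vkc qhnip zmghw ntedh baad eheg
Hunk 2: at line 3 remove [ntedh,baad] add [bktc,nomc,yxsjx] -> 7 lines: vkc qhnip zmghw bktc nomc yxsjx eheg
Hunk 3: at line 3 remove [nomc] add [zda] -> 7 lines: vkc qhnip zmghw bktc zda yxsjx eheg
Hunk 4: at line 4 remove [zda,yxsjx] add [cugbq,kwxm] -> 7 lines: vkc qhnip zmghw bktc cugbq kwxm eheg
Hunk 5: at line 1 remove [zmghw,bktc] add [qztxa] -> 6 lines: vkc qhnip qztxa cugbq kwxm eheg
Hunk 6: at line 1 remove [qhnip,qztxa,cugbq] add [dcjz,otzw,bhegc] -> 6 lines: vkc dcjz otzw bhegc kwxm eheg
Final line 5: kwxm

Answer: kwxm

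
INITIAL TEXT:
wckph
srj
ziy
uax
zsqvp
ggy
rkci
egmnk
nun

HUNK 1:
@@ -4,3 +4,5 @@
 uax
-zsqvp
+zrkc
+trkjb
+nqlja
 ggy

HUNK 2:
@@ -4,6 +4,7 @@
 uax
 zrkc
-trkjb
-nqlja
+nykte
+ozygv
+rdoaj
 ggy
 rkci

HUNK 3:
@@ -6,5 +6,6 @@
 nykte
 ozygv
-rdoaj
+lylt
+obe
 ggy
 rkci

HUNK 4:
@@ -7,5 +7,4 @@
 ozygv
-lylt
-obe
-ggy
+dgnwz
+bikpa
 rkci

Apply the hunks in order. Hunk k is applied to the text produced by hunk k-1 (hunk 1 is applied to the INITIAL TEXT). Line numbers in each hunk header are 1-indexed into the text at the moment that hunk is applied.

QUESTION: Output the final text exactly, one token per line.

Answer: wckph
srj
ziy
uax
zrkc
nykte
ozygv
dgnwz
bikpa
rkci
egmnk
nun

Derivation:
Hunk 1: at line 4 remove [zsqvp] add [zrkc,trkjb,nqlja] -> 11 lines: wckph srj ziy uax zrkc trkjb nqlja ggy rkci egmnk nun
Hunk 2: at line 4 remove [trkjb,nqlja] add [nykte,ozygv,rdoaj] -> 12 lines: wckph srj ziy uax zrkc nykte ozygv rdoaj ggy rkci egmnk nun
Hunk 3: at line 6 remove [rdoaj] add [lylt,obe] -> 13 lines: wckph srj ziy uax zrkc nykte ozygv lylt obe ggy rkci egmnk nun
Hunk 4: at line 7 remove [lylt,obe,ggy] add [dgnwz,bikpa] -> 12 lines: wckph srj ziy uax zrkc nykte ozygv dgnwz bikpa rkci egmnk nun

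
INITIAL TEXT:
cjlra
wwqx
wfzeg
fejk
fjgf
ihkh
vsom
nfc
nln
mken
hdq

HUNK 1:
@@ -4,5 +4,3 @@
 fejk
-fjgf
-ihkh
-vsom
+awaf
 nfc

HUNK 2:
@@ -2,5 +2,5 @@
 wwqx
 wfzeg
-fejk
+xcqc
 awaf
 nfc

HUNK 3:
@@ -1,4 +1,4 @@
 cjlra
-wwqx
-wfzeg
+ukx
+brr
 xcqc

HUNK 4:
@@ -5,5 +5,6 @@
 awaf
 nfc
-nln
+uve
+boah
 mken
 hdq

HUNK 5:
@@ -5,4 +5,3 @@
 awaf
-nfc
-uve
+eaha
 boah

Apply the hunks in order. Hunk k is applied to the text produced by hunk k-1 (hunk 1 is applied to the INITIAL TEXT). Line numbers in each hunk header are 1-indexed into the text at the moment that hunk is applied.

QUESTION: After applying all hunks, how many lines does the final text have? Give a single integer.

Answer: 9

Derivation:
Hunk 1: at line 4 remove [fjgf,ihkh,vsom] add [awaf] -> 9 lines: cjlra wwqx wfzeg fejk awaf nfc nln mken hdq
Hunk 2: at line 2 remove [fejk] add [xcqc] -> 9 lines: cjlra wwqx wfzeg xcqc awaf nfc nln mken hdq
Hunk 3: at line 1 remove [wwqx,wfzeg] add [ukx,brr] -> 9 lines: cjlra ukx brr xcqc awaf nfc nln mken hdq
Hunk 4: at line 5 remove [nln] add [uve,boah] -> 10 lines: cjlra ukx brr xcqc awaf nfc uve boah mken hdq
Hunk 5: at line 5 remove [nfc,uve] add [eaha] -> 9 lines: cjlra ukx brr xcqc awaf eaha boah mken hdq
Final line count: 9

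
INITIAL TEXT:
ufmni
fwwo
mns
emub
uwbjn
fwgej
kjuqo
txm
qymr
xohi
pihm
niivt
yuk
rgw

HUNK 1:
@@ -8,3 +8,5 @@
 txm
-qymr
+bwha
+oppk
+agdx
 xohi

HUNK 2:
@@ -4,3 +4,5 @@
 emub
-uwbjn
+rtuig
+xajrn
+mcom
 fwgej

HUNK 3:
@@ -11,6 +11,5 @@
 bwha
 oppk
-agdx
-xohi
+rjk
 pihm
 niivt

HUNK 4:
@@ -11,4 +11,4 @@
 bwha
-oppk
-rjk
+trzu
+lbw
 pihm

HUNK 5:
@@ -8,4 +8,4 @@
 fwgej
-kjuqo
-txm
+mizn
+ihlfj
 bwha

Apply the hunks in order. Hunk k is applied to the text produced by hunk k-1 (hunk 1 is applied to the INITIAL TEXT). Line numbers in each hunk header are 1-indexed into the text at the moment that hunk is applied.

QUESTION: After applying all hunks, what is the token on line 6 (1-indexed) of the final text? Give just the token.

Answer: xajrn

Derivation:
Hunk 1: at line 8 remove [qymr] add [bwha,oppk,agdx] -> 16 lines: ufmni fwwo mns emub uwbjn fwgej kjuqo txm bwha oppk agdx xohi pihm niivt yuk rgw
Hunk 2: at line 4 remove [uwbjn] add [rtuig,xajrn,mcom] -> 18 lines: ufmni fwwo mns emub rtuig xajrn mcom fwgej kjuqo txm bwha oppk agdx xohi pihm niivt yuk rgw
Hunk 3: at line 11 remove [agdx,xohi] add [rjk] -> 17 lines: ufmni fwwo mns emub rtuig xajrn mcom fwgej kjuqo txm bwha oppk rjk pihm niivt yuk rgw
Hunk 4: at line 11 remove [oppk,rjk] add [trzu,lbw] -> 17 lines: ufmni fwwo mns emub rtuig xajrn mcom fwgej kjuqo txm bwha trzu lbw pihm niivt yuk rgw
Hunk 5: at line 8 remove [kjuqo,txm] add [mizn,ihlfj] -> 17 lines: ufmni fwwo mns emub rtuig xajrn mcom fwgej mizn ihlfj bwha trzu lbw pihm niivt yuk rgw
Final line 6: xajrn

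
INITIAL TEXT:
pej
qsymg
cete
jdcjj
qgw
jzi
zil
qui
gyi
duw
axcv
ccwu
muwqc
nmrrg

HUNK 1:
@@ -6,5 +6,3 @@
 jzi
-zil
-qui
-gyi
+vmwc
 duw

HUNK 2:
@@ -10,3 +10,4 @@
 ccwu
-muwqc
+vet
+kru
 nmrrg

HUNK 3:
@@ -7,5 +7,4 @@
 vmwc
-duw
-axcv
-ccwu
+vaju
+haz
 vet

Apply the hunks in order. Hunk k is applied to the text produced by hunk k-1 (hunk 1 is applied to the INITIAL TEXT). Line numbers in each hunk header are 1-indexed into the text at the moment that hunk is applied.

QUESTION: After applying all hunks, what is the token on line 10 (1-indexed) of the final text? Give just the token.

Answer: vet

Derivation:
Hunk 1: at line 6 remove [zil,qui,gyi] add [vmwc] -> 12 lines: pej qsymg cete jdcjj qgw jzi vmwc duw axcv ccwu muwqc nmrrg
Hunk 2: at line 10 remove [muwqc] add [vet,kru] -> 13 lines: pej qsymg cete jdcjj qgw jzi vmwc duw axcv ccwu vet kru nmrrg
Hunk 3: at line 7 remove [duw,axcv,ccwu] add [vaju,haz] -> 12 lines: pej qsymg cete jdcjj qgw jzi vmwc vaju haz vet kru nmrrg
Final line 10: vet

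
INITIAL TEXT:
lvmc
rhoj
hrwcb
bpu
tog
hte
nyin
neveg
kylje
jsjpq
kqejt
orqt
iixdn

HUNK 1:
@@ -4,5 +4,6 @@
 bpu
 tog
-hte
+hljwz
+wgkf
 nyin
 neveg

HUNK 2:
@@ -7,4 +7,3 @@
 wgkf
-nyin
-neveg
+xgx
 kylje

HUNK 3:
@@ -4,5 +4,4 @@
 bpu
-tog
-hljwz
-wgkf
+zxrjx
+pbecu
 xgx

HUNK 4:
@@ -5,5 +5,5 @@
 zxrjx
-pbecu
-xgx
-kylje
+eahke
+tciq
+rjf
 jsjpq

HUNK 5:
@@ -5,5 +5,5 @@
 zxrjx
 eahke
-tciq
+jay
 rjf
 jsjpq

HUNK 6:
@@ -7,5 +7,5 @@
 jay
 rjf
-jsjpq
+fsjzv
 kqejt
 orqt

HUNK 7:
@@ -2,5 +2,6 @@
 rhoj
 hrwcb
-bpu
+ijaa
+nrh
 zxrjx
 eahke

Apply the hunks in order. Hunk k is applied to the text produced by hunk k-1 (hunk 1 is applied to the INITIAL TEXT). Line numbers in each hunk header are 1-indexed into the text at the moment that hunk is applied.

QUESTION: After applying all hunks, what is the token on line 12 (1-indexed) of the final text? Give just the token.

Answer: orqt

Derivation:
Hunk 1: at line 4 remove [hte] add [hljwz,wgkf] -> 14 lines: lvmc rhoj hrwcb bpu tog hljwz wgkf nyin neveg kylje jsjpq kqejt orqt iixdn
Hunk 2: at line 7 remove [nyin,neveg] add [xgx] -> 13 lines: lvmc rhoj hrwcb bpu tog hljwz wgkf xgx kylje jsjpq kqejt orqt iixdn
Hunk 3: at line 4 remove [tog,hljwz,wgkf] add [zxrjx,pbecu] -> 12 lines: lvmc rhoj hrwcb bpu zxrjx pbecu xgx kylje jsjpq kqejt orqt iixdn
Hunk 4: at line 5 remove [pbecu,xgx,kylje] add [eahke,tciq,rjf] -> 12 lines: lvmc rhoj hrwcb bpu zxrjx eahke tciq rjf jsjpq kqejt orqt iixdn
Hunk 5: at line 5 remove [tciq] add [jay] -> 12 lines: lvmc rhoj hrwcb bpu zxrjx eahke jay rjf jsjpq kqejt orqt iixdn
Hunk 6: at line 7 remove [jsjpq] add [fsjzv] -> 12 lines: lvmc rhoj hrwcb bpu zxrjx eahke jay rjf fsjzv kqejt orqt iixdn
Hunk 7: at line 2 remove [bpu] add [ijaa,nrh] -> 13 lines: lvmc rhoj hrwcb ijaa nrh zxrjx eahke jay rjf fsjzv kqejt orqt iixdn
Final line 12: orqt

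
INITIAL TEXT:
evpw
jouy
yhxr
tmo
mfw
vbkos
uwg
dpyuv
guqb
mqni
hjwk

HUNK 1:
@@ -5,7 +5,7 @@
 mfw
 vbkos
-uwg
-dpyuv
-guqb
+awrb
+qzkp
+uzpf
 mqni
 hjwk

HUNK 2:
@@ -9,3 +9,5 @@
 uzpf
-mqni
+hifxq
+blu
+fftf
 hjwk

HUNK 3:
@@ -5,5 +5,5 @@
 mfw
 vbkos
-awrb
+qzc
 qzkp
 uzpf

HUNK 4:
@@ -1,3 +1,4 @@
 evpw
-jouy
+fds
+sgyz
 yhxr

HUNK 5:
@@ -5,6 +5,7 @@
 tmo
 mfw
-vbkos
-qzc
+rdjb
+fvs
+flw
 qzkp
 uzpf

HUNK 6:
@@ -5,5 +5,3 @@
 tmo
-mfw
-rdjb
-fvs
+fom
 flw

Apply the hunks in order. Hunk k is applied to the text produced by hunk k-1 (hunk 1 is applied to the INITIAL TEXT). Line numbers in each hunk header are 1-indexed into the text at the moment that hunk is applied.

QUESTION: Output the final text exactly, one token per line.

Answer: evpw
fds
sgyz
yhxr
tmo
fom
flw
qzkp
uzpf
hifxq
blu
fftf
hjwk

Derivation:
Hunk 1: at line 5 remove [uwg,dpyuv,guqb] add [awrb,qzkp,uzpf] -> 11 lines: evpw jouy yhxr tmo mfw vbkos awrb qzkp uzpf mqni hjwk
Hunk 2: at line 9 remove [mqni] add [hifxq,blu,fftf] -> 13 lines: evpw jouy yhxr tmo mfw vbkos awrb qzkp uzpf hifxq blu fftf hjwk
Hunk 3: at line 5 remove [awrb] add [qzc] -> 13 lines: evpw jouy yhxr tmo mfw vbkos qzc qzkp uzpf hifxq blu fftf hjwk
Hunk 4: at line 1 remove [jouy] add [fds,sgyz] -> 14 lines: evpw fds sgyz yhxr tmo mfw vbkos qzc qzkp uzpf hifxq blu fftf hjwk
Hunk 5: at line 5 remove [vbkos,qzc] add [rdjb,fvs,flw] -> 15 lines: evpw fds sgyz yhxr tmo mfw rdjb fvs flw qzkp uzpf hifxq blu fftf hjwk
Hunk 6: at line 5 remove [mfw,rdjb,fvs] add [fom] -> 13 lines: evpw fds sgyz yhxr tmo fom flw qzkp uzpf hifxq blu fftf hjwk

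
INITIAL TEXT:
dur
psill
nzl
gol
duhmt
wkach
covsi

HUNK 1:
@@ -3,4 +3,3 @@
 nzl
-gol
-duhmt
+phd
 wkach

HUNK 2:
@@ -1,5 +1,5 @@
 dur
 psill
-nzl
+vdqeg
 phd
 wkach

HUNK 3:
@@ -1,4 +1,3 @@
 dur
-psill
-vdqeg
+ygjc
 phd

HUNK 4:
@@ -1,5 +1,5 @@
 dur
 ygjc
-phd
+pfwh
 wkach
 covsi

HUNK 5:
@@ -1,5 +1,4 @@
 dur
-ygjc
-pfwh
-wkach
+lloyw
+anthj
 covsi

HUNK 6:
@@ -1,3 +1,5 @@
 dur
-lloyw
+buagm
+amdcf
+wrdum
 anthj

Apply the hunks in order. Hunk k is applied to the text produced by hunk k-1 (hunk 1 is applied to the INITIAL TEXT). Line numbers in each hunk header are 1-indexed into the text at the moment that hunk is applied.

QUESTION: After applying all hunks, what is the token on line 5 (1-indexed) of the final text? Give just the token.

Hunk 1: at line 3 remove [gol,duhmt] add [phd] -> 6 lines: dur psill nzl phd wkach covsi
Hunk 2: at line 1 remove [nzl] add [vdqeg] -> 6 lines: dur psill vdqeg phd wkach covsi
Hunk 3: at line 1 remove [psill,vdqeg] add [ygjc] -> 5 lines: dur ygjc phd wkach covsi
Hunk 4: at line 1 remove [phd] add [pfwh] -> 5 lines: dur ygjc pfwh wkach covsi
Hunk 5: at line 1 remove [ygjc,pfwh,wkach] add [lloyw,anthj] -> 4 lines: dur lloyw anthj covsi
Hunk 6: at line 1 remove [lloyw] add [buagm,amdcf,wrdum] -> 6 lines: dur buagm amdcf wrdum anthj covsi
Final line 5: anthj

Answer: anthj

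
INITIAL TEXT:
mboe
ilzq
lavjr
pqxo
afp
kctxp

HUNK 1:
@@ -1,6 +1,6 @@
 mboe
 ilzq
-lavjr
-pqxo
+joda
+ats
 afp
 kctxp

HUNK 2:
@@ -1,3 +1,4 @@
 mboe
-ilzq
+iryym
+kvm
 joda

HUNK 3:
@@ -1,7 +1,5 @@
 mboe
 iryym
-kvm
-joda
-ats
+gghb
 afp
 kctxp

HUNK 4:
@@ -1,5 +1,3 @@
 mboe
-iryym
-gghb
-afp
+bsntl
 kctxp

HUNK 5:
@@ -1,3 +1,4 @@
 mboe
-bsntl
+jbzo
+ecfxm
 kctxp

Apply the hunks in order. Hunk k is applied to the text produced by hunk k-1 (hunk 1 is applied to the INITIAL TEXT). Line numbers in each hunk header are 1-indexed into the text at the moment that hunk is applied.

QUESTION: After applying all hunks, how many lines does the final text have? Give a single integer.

Hunk 1: at line 1 remove [lavjr,pqxo] add [joda,ats] -> 6 lines: mboe ilzq joda ats afp kctxp
Hunk 2: at line 1 remove [ilzq] add [iryym,kvm] -> 7 lines: mboe iryym kvm joda ats afp kctxp
Hunk 3: at line 1 remove [kvm,joda,ats] add [gghb] -> 5 lines: mboe iryym gghb afp kctxp
Hunk 4: at line 1 remove [iryym,gghb,afp] add [bsntl] -> 3 lines: mboe bsntl kctxp
Hunk 5: at line 1 remove [bsntl] add [jbzo,ecfxm] -> 4 lines: mboe jbzo ecfxm kctxp
Final line count: 4

Answer: 4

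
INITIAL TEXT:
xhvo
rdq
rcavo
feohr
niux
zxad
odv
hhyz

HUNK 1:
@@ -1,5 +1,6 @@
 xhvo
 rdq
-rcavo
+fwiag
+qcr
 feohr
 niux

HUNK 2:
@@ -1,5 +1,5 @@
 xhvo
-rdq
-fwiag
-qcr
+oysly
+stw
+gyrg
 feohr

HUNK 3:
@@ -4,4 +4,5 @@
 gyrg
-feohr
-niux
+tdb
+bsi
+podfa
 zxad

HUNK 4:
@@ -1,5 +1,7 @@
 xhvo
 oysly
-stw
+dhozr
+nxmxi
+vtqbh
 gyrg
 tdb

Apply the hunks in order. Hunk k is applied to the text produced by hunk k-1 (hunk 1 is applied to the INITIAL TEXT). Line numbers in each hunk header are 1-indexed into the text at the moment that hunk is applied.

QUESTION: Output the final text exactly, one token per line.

Answer: xhvo
oysly
dhozr
nxmxi
vtqbh
gyrg
tdb
bsi
podfa
zxad
odv
hhyz

Derivation:
Hunk 1: at line 1 remove [rcavo] add [fwiag,qcr] -> 9 lines: xhvo rdq fwiag qcr feohr niux zxad odv hhyz
Hunk 2: at line 1 remove [rdq,fwiag,qcr] add [oysly,stw,gyrg] -> 9 lines: xhvo oysly stw gyrg feohr niux zxad odv hhyz
Hunk 3: at line 4 remove [feohr,niux] add [tdb,bsi,podfa] -> 10 lines: xhvo oysly stw gyrg tdb bsi podfa zxad odv hhyz
Hunk 4: at line 1 remove [stw] add [dhozr,nxmxi,vtqbh] -> 12 lines: xhvo oysly dhozr nxmxi vtqbh gyrg tdb bsi podfa zxad odv hhyz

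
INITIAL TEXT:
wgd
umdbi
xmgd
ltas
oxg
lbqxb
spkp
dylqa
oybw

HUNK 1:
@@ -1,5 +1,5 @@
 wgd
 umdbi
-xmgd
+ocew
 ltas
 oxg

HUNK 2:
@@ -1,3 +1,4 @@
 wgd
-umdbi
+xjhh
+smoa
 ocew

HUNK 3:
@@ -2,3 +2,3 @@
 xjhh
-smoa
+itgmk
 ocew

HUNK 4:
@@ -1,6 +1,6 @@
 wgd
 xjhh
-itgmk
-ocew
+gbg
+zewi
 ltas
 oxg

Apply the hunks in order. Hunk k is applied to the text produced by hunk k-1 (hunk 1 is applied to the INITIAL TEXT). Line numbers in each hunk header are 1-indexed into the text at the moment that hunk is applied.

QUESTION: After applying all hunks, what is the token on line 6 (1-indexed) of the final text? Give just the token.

Answer: oxg

Derivation:
Hunk 1: at line 1 remove [xmgd] add [ocew] -> 9 lines: wgd umdbi ocew ltas oxg lbqxb spkp dylqa oybw
Hunk 2: at line 1 remove [umdbi] add [xjhh,smoa] -> 10 lines: wgd xjhh smoa ocew ltas oxg lbqxb spkp dylqa oybw
Hunk 3: at line 2 remove [smoa] add [itgmk] -> 10 lines: wgd xjhh itgmk ocew ltas oxg lbqxb spkp dylqa oybw
Hunk 4: at line 1 remove [itgmk,ocew] add [gbg,zewi] -> 10 lines: wgd xjhh gbg zewi ltas oxg lbqxb spkp dylqa oybw
Final line 6: oxg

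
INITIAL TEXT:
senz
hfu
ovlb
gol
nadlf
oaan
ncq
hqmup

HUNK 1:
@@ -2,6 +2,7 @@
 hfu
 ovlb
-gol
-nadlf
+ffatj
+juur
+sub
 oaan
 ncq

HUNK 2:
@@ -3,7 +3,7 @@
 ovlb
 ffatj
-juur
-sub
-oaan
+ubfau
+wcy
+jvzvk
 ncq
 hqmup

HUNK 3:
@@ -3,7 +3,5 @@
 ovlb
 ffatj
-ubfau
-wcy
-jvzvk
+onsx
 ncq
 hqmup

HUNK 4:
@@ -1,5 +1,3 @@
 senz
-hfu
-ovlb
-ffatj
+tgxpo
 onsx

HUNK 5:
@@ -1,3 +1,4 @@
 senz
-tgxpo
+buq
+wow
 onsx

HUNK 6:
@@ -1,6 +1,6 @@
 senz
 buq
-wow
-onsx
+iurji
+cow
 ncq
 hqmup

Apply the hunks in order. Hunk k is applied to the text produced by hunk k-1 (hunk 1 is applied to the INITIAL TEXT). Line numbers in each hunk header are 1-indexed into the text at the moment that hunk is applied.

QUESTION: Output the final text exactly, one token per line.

Answer: senz
buq
iurji
cow
ncq
hqmup

Derivation:
Hunk 1: at line 2 remove [gol,nadlf] add [ffatj,juur,sub] -> 9 lines: senz hfu ovlb ffatj juur sub oaan ncq hqmup
Hunk 2: at line 3 remove [juur,sub,oaan] add [ubfau,wcy,jvzvk] -> 9 lines: senz hfu ovlb ffatj ubfau wcy jvzvk ncq hqmup
Hunk 3: at line 3 remove [ubfau,wcy,jvzvk] add [onsx] -> 7 lines: senz hfu ovlb ffatj onsx ncq hqmup
Hunk 4: at line 1 remove [hfu,ovlb,ffatj] add [tgxpo] -> 5 lines: senz tgxpo onsx ncq hqmup
Hunk 5: at line 1 remove [tgxpo] add [buq,wow] -> 6 lines: senz buq wow onsx ncq hqmup
Hunk 6: at line 1 remove [wow,onsx] add [iurji,cow] -> 6 lines: senz buq iurji cow ncq hqmup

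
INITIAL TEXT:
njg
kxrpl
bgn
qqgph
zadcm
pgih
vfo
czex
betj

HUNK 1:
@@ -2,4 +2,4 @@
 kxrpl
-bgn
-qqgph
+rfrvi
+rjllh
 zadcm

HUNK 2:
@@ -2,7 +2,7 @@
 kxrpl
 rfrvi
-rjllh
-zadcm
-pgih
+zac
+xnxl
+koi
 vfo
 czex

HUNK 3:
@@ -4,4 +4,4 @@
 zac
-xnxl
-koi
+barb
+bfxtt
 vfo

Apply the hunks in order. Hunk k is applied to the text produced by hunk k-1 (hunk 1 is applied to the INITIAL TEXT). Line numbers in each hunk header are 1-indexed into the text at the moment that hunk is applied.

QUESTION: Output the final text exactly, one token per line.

Answer: njg
kxrpl
rfrvi
zac
barb
bfxtt
vfo
czex
betj

Derivation:
Hunk 1: at line 2 remove [bgn,qqgph] add [rfrvi,rjllh] -> 9 lines: njg kxrpl rfrvi rjllh zadcm pgih vfo czex betj
Hunk 2: at line 2 remove [rjllh,zadcm,pgih] add [zac,xnxl,koi] -> 9 lines: njg kxrpl rfrvi zac xnxl koi vfo czex betj
Hunk 3: at line 4 remove [xnxl,koi] add [barb,bfxtt] -> 9 lines: njg kxrpl rfrvi zac barb bfxtt vfo czex betj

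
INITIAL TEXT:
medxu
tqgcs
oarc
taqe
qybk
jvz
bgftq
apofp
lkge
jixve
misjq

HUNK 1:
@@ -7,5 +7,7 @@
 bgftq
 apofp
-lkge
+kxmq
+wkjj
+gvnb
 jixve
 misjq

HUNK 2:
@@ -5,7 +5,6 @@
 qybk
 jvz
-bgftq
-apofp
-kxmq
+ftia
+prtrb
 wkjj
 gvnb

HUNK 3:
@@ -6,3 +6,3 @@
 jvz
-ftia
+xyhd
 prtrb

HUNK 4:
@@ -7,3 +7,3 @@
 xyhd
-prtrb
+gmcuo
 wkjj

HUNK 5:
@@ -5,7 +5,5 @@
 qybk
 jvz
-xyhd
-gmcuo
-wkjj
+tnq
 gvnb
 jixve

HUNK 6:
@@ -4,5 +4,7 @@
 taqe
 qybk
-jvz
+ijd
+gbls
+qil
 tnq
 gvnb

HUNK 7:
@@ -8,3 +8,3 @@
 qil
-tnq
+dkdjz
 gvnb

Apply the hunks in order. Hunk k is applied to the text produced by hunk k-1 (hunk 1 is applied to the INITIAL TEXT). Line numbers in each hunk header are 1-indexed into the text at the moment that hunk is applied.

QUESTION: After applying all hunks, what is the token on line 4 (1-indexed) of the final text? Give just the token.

Hunk 1: at line 7 remove [lkge] add [kxmq,wkjj,gvnb] -> 13 lines: medxu tqgcs oarc taqe qybk jvz bgftq apofp kxmq wkjj gvnb jixve misjq
Hunk 2: at line 5 remove [bgftq,apofp,kxmq] add [ftia,prtrb] -> 12 lines: medxu tqgcs oarc taqe qybk jvz ftia prtrb wkjj gvnb jixve misjq
Hunk 3: at line 6 remove [ftia] add [xyhd] -> 12 lines: medxu tqgcs oarc taqe qybk jvz xyhd prtrb wkjj gvnb jixve misjq
Hunk 4: at line 7 remove [prtrb] add [gmcuo] -> 12 lines: medxu tqgcs oarc taqe qybk jvz xyhd gmcuo wkjj gvnb jixve misjq
Hunk 5: at line 5 remove [xyhd,gmcuo,wkjj] add [tnq] -> 10 lines: medxu tqgcs oarc taqe qybk jvz tnq gvnb jixve misjq
Hunk 6: at line 4 remove [jvz] add [ijd,gbls,qil] -> 12 lines: medxu tqgcs oarc taqe qybk ijd gbls qil tnq gvnb jixve misjq
Hunk 7: at line 8 remove [tnq] add [dkdjz] -> 12 lines: medxu tqgcs oarc taqe qybk ijd gbls qil dkdjz gvnb jixve misjq
Final line 4: taqe

Answer: taqe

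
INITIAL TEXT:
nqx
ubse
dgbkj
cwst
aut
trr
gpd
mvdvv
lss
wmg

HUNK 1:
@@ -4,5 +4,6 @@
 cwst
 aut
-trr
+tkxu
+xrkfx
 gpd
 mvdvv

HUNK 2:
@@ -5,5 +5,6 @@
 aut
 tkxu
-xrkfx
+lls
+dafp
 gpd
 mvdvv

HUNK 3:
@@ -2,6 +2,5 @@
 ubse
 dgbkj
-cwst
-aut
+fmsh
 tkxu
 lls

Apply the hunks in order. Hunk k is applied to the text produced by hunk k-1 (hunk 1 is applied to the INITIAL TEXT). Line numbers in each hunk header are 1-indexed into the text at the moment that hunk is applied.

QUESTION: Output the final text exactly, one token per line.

Hunk 1: at line 4 remove [trr] add [tkxu,xrkfx] -> 11 lines: nqx ubse dgbkj cwst aut tkxu xrkfx gpd mvdvv lss wmg
Hunk 2: at line 5 remove [xrkfx] add [lls,dafp] -> 12 lines: nqx ubse dgbkj cwst aut tkxu lls dafp gpd mvdvv lss wmg
Hunk 3: at line 2 remove [cwst,aut] add [fmsh] -> 11 lines: nqx ubse dgbkj fmsh tkxu lls dafp gpd mvdvv lss wmg

Answer: nqx
ubse
dgbkj
fmsh
tkxu
lls
dafp
gpd
mvdvv
lss
wmg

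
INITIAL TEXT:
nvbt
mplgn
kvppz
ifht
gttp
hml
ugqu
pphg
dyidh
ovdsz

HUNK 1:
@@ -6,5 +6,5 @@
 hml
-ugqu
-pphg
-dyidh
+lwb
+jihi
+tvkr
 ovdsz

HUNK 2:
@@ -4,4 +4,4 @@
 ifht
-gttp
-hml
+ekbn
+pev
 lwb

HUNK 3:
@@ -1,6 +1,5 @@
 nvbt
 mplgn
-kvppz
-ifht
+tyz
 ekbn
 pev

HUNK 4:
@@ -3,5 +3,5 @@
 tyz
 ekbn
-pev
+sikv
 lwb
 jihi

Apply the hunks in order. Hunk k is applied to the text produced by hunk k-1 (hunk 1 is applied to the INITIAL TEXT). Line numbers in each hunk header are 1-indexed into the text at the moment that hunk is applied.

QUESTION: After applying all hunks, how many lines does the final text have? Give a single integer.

Hunk 1: at line 6 remove [ugqu,pphg,dyidh] add [lwb,jihi,tvkr] -> 10 lines: nvbt mplgn kvppz ifht gttp hml lwb jihi tvkr ovdsz
Hunk 2: at line 4 remove [gttp,hml] add [ekbn,pev] -> 10 lines: nvbt mplgn kvppz ifht ekbn pev lwb jihi tvkr ovdsz
Hunk 3: at line 1 remove [kvppz,ifht] add [tyz] -> 9 lines: nvbt mplgn tyz ekbn pev lwb jihi tvkr ovdsz
Hunk 4: at line 3 remove [pev] add [sikv] -> 9 lines: nvbt mplgn tyz ekbn sikv lwb jihi tvkr ovdsz
Final line count: 9

Answer: 9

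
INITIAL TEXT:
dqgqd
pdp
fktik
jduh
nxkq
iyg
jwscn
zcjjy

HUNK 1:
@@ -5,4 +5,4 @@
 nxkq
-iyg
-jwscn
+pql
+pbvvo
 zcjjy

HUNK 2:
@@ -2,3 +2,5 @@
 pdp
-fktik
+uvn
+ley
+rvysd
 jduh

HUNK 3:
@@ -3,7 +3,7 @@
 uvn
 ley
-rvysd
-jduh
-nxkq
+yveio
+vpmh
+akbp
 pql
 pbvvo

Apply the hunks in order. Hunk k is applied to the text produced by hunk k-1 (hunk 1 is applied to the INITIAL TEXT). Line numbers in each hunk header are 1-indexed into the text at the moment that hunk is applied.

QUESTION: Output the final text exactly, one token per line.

Answer: dqgqd
pdp
uvn
ley
yveio
vpmh
akbp
pql
pbvvo
zcjjy

Derivation:
Hunk 1: at line 5 remove [iyg,jwscn] add [pql,pbvvo] -> 8 lines: dqgqd pdp fktik jduh nxkq pql pbvvo zcjjy
Hunk 2: at line 2 remove [fktik] add [uvn,ley,rvysd] -> 10 lines: dqgqd pdp uvn ley rvysd jduh nxkq pql pbvvo zcjjy
Hunk 3: at line 3 remove [rvysd,jduh,nxkq] add [yveio,vpmh,akbp] -> 10 lines: dqgqd pdp uvn ley yveio vpmh akbp pql pbvvo zcjjy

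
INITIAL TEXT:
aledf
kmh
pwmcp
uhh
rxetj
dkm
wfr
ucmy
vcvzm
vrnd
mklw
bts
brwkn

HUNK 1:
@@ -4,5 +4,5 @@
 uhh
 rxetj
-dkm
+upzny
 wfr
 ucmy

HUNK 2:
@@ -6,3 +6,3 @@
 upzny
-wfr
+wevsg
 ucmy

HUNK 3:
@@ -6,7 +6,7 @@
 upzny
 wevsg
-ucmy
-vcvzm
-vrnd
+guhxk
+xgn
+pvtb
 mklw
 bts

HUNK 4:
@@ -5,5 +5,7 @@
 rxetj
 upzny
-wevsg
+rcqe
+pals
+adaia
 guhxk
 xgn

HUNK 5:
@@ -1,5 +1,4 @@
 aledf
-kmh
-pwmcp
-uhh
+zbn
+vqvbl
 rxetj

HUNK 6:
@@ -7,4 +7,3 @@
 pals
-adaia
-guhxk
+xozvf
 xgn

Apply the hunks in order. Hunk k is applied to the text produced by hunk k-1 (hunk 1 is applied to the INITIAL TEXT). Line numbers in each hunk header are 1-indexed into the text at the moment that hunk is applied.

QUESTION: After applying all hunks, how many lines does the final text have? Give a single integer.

Answer: 13

Derivation:
Hunk 1: at line 4 remove [dkm] add [upzny] -> 13 lines: aledf kmh pwmcp uhh rxetj upzny wfr ucmy vcvzm vrnd mklw bts brwkn
Hunk 2: at line 6 remove [wfr] add [wevsg] -> 13 lines: aledf kmh pwmcp uhh rxetj upzny wevsg ucmy vcvzm vrnd mklw bts brwkn
Hunk 3: at line 6 remove [ucmy,vcvzm,vrnd] add [guhxk,xgn,pvtb] -> 13 lines: aledf kmh pwmcp uhh rxetj upzny wevsg guhxk xgn pvtb mklw bts brwkn
Hunk 4: at line 5 remove [wevsg] add [rcqe,pals,adaia] -> 15 lines: aledf kmh pwmcp uhh rxetj upzny rcqe pals adaia guhxk xgn pvtb mklw bts brwkn
Hunk 5: at line 1 remove [kmh,pwmcp,uhh] add [zbn,vqvbl] -> 14 lines: aledf zbn vqvbl rxetj upzny rcqe pals adaia guhxk xgn pvtb mklw bts brwkn
Hunk 6: at line 7 remove [adaia,guhxk] add [xozvf] -> 13 lines: aledf zbn vqvbl rxetj upzny rcqe pals xozvf xgn pvtb mklw bts brwkn
Final line count: 13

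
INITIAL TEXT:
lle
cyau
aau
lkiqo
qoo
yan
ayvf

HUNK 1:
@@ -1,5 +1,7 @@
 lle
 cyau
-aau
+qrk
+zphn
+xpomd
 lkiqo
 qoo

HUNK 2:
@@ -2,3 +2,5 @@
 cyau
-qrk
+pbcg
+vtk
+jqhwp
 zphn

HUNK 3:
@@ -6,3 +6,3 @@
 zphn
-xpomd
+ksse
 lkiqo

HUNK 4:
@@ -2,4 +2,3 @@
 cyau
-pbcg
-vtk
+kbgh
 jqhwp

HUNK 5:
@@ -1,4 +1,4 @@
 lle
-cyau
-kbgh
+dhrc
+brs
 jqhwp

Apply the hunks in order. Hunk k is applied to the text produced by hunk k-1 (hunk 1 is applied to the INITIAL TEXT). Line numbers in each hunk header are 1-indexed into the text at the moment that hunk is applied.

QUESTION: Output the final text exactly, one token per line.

Answer: lle
dhrc
brs
jqhwp
zphn
ksse
lkiqo
qoo
yan
ayvf

Derivation:
Hunk 1: at line 1 remove [aau] add [qrk,zphn,xpomd] -> 9 lines: lle cyau qrk zphn xpomd lkiqo qoo yan ayvf
Hunk 2: at line 2 remove [qrk] add [pbcg,vtk,jqhwp] -> 11 lines: lle cyau pbcg vtk jqhwp zphn xpomd lkiqo qoo yan ayvf
Hunk 3: at line 6 remove [xpomd] add [ksse] -> 11 lines: lle cyau pbcg vtk jqhwp zphn ksse lkiqo qoo yan ayvf
Hunk 4: at line 2 remove [pbcg,vtk] add [kbgh] -> 10 lines: lle cyau kbgh jqhwp zphn ksse lkiqo qoo yan ayvf
Hunk 5: at line 1 remove [cyau,kbgh] add [dhrc,brs] -> 10 lines: lle dhrc brs jqhwp zphn ksse lkiqo qoo yan ayvf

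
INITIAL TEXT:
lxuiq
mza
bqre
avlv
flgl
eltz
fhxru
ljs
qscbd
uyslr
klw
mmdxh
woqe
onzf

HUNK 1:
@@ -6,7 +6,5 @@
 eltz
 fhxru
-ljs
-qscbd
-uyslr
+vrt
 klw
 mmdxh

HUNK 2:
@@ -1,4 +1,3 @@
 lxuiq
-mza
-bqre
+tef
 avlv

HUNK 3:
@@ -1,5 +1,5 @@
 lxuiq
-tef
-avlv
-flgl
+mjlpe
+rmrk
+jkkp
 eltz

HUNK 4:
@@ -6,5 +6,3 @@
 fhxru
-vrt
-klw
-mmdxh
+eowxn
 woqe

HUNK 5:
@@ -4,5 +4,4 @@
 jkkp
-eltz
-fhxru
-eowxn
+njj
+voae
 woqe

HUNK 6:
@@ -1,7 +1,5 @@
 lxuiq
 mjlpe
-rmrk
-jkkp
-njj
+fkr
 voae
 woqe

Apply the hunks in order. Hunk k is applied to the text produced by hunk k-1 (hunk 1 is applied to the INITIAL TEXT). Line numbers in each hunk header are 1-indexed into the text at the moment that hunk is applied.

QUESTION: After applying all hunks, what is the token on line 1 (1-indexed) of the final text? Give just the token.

Hunk 1: at line 6 remove [ljs,qscbd,uyslr] add [vrt] -> 12 lines: lxuiq mza bqre avlv flgl eltz fhxru vrt klw mmdxh woqe onzf
Hunk 2: at line 1 remove [mza,bqre] add [tef] -> 11 lines: lxuiq tef avlv flgl eltz fhxru vrt klw mmdxh woqe onzf
Hunk 3: at line 1 remove [tef,avlv,flgl] add [mjlpe,rmrk,jkkp] -> 11 lines: lxuiq mjlpe rmrk jkkp eltz fhxru vrt klw mmdxh woqe onzf
Hunk 4: at line 6 remove [vrt,klw,mmdxh] add [eowxn] -> 9 lines: lxuiq mjlpe rmrk jkkp eltz fhxru eowxn woqe onzf
Hunk 5: at line 4 remove [eltz,fhxru,eowxn] add [njj,voae] -> 8 lines: lxuiq mjlpe rmrk jkkp njj voae woqe onzf
Hunk 6: at line 1 remove [rmrk,jkkp,njj] add [fkr] -> 6 lines: lxuiq mjlpe fkr voae woqe onzf
Final line 1: lxuiq

Answer: lxuiq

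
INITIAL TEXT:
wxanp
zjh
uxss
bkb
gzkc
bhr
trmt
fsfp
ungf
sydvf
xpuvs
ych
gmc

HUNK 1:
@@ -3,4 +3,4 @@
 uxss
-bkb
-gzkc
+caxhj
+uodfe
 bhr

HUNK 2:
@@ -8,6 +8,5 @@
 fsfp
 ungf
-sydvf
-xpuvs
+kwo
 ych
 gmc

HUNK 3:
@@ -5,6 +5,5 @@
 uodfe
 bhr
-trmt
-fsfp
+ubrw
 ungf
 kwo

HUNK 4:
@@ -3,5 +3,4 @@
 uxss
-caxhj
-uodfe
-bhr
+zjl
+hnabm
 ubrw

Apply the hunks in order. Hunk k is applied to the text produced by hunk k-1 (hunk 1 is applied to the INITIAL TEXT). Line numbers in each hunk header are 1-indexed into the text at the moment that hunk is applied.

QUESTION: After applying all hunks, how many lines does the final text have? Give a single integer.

Answer: 10

Derivation:
Hunk 1: at line 3 remove [bkb,gzkc] add [caxhj,uodfe] -> 13 lines: wxanp zjh uxss caxhj uodfe bhr trmt fsfp ungf sydvf xpuvs ych gmc
Hunk 2: at line 8 remove [sydvf,xpuvs] add [kwo] -> 12 lines: wxanp zjh uxss caxhj uodfe bhr trmt fsfp ungf kwo ych gmc
Hunk 3: at line 5 remove [trmt,fsfp] add [ubrw] -> 11 lines: wxanp zjh uxss caxhj uodfe bhr ubrw ungf kwo ych gmc
Hunk 4: at line 3 remove [caxhj,uodfe,bhr] add [zjl,hnabm] -> 10 lines: wxanp zjh uxss zjl hnabm ubrw ungf kwo ych gmc
Final line count: 10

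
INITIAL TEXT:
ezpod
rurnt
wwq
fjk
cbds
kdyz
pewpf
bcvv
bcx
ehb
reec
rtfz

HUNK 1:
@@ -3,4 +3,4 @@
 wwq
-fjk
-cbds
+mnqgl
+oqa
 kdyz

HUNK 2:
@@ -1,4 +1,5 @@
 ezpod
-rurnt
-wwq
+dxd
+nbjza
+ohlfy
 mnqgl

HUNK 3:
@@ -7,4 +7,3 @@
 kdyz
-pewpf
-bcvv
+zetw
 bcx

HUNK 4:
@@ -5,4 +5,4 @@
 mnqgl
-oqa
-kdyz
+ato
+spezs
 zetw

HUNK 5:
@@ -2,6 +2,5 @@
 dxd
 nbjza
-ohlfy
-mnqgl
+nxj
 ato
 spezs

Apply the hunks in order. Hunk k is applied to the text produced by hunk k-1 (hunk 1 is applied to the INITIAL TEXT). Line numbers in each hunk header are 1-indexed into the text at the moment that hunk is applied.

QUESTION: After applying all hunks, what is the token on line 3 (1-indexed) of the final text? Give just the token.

Answer: nbjza

Derivation:
Hunk 1: at line 3 remove [fjk,cbds] add [mnqgl,oqa] -> 12 lines: ezpod rurnt wwq mnqgl oqa kdyz pewpf bcvv bcx ehb reec rtfz
Hunk 2: at line 1 remove [rurnt,wwq] add [dxd,nbjza,ohlfy] -> 13 lines: ezpod dxd nbjza ohlfy mnqgl oqa kdyz pewpf bcvv bcx ehb reec rtfz
Hunk 3: at line 7 remove [pewpf,bcvv] add [zetw] -> 12 lines: ezpod dxd nbjza ohlfy mnqgl oqa kdyz zetw bcx ehb reec rtfz
Hunk 4: at line 5 remove [oqa,kdyz] add [ato,spezs] -> 12 lines: ezpod dxd nbjza ohlfy mnqgl ato spezs zetw bcx ehb reec rtfz
Hunk 5: at line 2 remove [ohlfy,mnqgl] add [nxj] -> 11 lines: ezpod dxd nbjza nxj ato spezs zetw bcx ehb reec rtfz
Final line 3: nbjza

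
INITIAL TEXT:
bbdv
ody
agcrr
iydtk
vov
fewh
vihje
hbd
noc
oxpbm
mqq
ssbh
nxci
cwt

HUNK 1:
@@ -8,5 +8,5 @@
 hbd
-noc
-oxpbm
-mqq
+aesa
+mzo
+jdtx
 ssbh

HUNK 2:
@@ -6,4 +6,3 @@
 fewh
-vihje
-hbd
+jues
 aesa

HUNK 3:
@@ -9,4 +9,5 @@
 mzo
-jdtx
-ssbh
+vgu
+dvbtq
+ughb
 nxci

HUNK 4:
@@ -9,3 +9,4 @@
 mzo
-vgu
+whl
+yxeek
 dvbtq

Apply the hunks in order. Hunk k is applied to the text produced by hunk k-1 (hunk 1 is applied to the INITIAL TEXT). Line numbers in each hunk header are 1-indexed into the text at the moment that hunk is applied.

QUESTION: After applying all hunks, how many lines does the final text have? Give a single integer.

Answer: 15

Derivation:
Hunk 1: at line 8 remove [noc,oxpbm,mqq] add [aesa,mzo,jdtx] -> 14 lines: bbdv ody agcrr iydtk vov fewh vihje hbd aesa mzo jdtx ssbh nxci cwt
Hunk 2: at line 6 remove [vihje,hbd] add [jues] -> 13 lines: bbdv ody agcrr iydtk vov fewh jues aesa mzo jdtx ssbh nxci cwt
Hunk 3: at line 9 remove [jdtx,ssbh] add [vgu,dvbtq,ughb] -> 14 lines: bbdv ody agcrr iydtk vov fewh jues aesa mzo vgu dvbtq ughb nxci cwt
Hunk 4: at line 9 remove [vgu] add [whl,yxeek] -> 15 lines: bbdv ody agcrr iydtk vov fewh jues aesa mzo whl yxeek dvbtq ughb nxci cwt
Final line count: 15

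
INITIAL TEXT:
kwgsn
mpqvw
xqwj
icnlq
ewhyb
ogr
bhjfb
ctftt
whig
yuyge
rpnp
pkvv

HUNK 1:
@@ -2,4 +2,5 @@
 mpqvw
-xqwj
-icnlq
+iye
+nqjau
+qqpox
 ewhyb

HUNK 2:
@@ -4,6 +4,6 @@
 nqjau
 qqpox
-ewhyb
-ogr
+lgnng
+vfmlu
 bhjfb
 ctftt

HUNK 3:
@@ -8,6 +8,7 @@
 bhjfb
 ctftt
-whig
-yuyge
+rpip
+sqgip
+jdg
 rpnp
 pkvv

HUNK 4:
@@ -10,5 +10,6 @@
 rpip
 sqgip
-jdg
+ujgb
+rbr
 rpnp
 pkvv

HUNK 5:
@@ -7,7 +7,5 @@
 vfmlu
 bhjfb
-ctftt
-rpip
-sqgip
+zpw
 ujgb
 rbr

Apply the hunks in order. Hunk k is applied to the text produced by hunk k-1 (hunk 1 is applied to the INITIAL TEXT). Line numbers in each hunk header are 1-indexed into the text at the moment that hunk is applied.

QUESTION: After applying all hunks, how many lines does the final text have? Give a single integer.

Hunk 1: at line 2 remove [xqwj,icnlq] add [iye,nqjau,qqpox] -> 13 lines: kwgsn mpqvw iye nqjau qqpox ewhyb ogr bhjfb ctftt whig yuyge rpnp pkvv
Hunk 2: at line 4 remove [ewhyb,ogr] add [lgnng,vfmlu] -> 13 lines: kwgsn mpqvw iye nqjau qqpox lgnng vfmlu bhjfb ctftt whig yuyge rpnp pkvv
Hunk 3: at line 8 remove [whig,yuyge] add [rpip,sqgip,jdg] -> 14 lines: kwgsn mpqvw iye nqjau qqpox lgnng vfmlu bhjfb ctftt rpip sqgip jdg rpnp pkvv
Hunk 4: at line 10 remove [jdg] add [ujgb,rbr] -> 15 lines: kwgsn mpqvw iye nqjau qqpox lgnng vfmlu bhjfb ctftt rpip sqgip ujgb rbr rpnp pkvv
Hunk 5: at line 7 remove [ctftt,rpip,sqgip] add [zpw] -> 13 lines: kwgsn mpqvw iye nqjau qqpox lgnng vfmlu bhjfb zpw ujgb rbr rpnp pkvv
Final line count: 13

Answer: 13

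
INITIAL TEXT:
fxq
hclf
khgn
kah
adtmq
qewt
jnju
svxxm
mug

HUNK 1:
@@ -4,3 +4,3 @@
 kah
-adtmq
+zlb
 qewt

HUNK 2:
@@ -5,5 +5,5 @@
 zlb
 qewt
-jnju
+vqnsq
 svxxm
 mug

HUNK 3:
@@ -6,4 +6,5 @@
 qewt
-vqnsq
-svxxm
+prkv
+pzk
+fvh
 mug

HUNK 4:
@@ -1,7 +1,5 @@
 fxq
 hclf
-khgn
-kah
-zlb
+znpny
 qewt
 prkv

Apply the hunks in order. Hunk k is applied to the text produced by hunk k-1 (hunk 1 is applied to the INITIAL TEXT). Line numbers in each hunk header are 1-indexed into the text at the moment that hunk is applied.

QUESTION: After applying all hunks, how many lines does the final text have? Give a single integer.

Hunk 1: at line 4 remove [adtmq] add [zlb] -> 9 lines: fxq hclf khgn kah zlb qewt jnju svxxm mug
Hunk 2: at line 5 remove [jnju] add [vqnsq] -> 9 lines: fxq hclf khgn kah zlb qewt vqnsq svxxm mug
Hunk 3: at line 6 remove [vqnsq,svxxm] add [prkv,pzk,fvh] -> 10 lines: fxq hclf khgn kah zlb qewt prkv pzk fvh mug
Hunk 4: at line 1 remove [khgn,kah,zlb] add [znpny] -> 8 lines: fxq hclf znpny qewt prkv pzk fvh mug
Final line count: 8

Answer: 8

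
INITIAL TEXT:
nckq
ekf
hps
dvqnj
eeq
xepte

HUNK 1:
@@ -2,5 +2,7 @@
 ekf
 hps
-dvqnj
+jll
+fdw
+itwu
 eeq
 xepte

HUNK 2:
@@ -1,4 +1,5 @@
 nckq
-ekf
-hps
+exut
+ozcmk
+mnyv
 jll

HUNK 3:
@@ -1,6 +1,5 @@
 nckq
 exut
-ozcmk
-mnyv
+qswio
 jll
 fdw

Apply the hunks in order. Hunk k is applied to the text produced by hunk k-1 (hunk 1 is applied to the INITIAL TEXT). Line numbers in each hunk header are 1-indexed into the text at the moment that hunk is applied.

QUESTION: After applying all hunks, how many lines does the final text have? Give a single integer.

Hunk 1: at line 2 remove [dvqnj] add [jll,fdw,itwu] -> 8 lines: nckq ekf hps jll fdw itwu eeq xepte
Hunk 2: at line 1 remove [ekf,hps] add [exut,ozcmk,mnyv] -> 9 lines: nckq exut ozcmk mnyv jll fdw itwu eeq xepte
Hunk 3: at line 1 remove [ozcmk,mnyv] add [qswio] -> 8 lines: nckq exut qswio jll fdw itwu eeq xepte
Final line count: 8

Answer: 8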